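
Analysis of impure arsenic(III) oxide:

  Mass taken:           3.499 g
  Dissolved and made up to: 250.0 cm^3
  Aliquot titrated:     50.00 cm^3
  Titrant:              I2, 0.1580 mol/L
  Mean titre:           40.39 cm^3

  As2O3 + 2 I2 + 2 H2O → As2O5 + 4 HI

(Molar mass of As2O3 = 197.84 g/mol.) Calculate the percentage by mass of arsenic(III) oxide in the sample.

n(I2) per titration = 0.04039 × 0.1580 = 6.382 × 10^-3 mol
From the 1:2 ratio, n(As2O3) in each aliquot = 1/2 × 6.382 × 10^-3 = 3.191 × 10^-3 mol
n(As2O3) in the whole flask = 3.191 × 10^-3 × 250.0/50.00 = 0.01595 mol
mass of As2O3 = 0.01595 × 197.84 = 3.156 g
% As2O3 = 3.156 / 3.499 × 100 = 90.21 %

90.21 %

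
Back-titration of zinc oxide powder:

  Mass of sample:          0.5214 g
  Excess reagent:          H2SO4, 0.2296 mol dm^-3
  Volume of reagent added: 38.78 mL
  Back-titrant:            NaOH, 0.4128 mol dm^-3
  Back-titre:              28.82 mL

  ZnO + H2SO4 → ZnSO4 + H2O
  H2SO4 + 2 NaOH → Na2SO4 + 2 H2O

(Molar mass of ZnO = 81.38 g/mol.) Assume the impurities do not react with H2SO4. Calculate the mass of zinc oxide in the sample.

0.2405 g

n(H2SO4) added = 0.03878 × 0.2296 = 8.904 × 10^-3 mol
n(NaOH) used in back-titration = 0.02882 × 0.4128 = 0.01190 mol
From the 1:2 ratio, n(H2SO4) left over = 1/2 × 0.01190 = 5.948 × 10^-3 mol
n(H2SO4) consumed by analyte = 8.904 × 10^-3 − 5.948 × 10^-3 = 2.955 × 10^-3 mol
n(ZnO) = 2.955 × 10^-3 mol (1:1 ratio)
mass of ZnO = 2.955 × 10^-3 × 81.38 = 0.2405 g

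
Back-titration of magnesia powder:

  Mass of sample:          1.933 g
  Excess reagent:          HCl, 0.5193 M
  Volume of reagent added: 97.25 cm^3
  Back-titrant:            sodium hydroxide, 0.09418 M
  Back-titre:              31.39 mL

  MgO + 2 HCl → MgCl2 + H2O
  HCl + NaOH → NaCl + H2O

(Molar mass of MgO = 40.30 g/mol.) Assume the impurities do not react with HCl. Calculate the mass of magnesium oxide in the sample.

0.9580 g

n(HCl) added = 0.09725 × 0.5193 = 0.05050 mol
n(NaOH) used in back-titration = 0.03139 × 0.09418 = 2.956 × 10^-3 mol
n(HCl) left over = 2.956 × 10^-3 mol (1:1 ratio)
n(HCl) consumed by analyte = 0.05050 − 2.956 × 10^-3 = 0.04755 mol
From the 1:2 ratio, n(MgO) = 1/2 × 0.04755 = 0.02377 mol
mass of MgO = 0.02377 × 40.30 = 0.9580 g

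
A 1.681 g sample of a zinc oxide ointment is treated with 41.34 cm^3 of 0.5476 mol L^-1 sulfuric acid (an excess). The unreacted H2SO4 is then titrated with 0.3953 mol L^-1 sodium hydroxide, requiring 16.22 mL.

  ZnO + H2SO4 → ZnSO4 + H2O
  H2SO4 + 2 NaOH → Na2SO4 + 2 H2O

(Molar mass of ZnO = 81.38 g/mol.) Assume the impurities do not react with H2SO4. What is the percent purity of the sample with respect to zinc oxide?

n(H2SO4) added = 0.04134 × 0.5476 = 0.02264 mol
n(NaOH) used in back-titration = 0.01622 × 0.3953 = 6.412 × 10^-3 mol
From the 1:2 ratio, n(H2SO4) left over = 1/2 × 6.412 × 10^-3 = 3.206 × 10^-3 mol
n(H2SO4) consumed by analyte = 0.02264 − 3.206 × 10^-3 = 0.01943 mol
n(ZnO) = 0.01943 mol (1:1 ratio)
mass of ZnO = 0.01943 × 81.38 = 1.581 g
% ZnO = 1.581 / 1.681 × 100 = 94.07 %

94.07 %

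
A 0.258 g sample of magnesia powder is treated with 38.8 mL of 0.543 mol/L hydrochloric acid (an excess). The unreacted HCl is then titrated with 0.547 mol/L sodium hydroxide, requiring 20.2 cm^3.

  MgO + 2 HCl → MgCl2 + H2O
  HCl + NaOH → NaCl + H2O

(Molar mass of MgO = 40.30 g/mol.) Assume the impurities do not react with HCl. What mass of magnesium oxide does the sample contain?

0.202 g

n(HCl) added = 0.0388 × 0.543 = 0.0211 mol
n(NaOH) used in back-titration = 0.0202 × 0.547 = 0.0110 mol
n(HCl) left over = 0.0110 mol (1:1 ratio)
n(HCl) consumed by analyte = 0.0211 − 0.0110 = 0.0100 mol
From the 1:2 ratio, n(MgO) = 1/2 × 0.0100 = 5.01 × 10^-3 mol
mass of MgO = 5.01 × 10^-3 × 40.30 = 0.202 g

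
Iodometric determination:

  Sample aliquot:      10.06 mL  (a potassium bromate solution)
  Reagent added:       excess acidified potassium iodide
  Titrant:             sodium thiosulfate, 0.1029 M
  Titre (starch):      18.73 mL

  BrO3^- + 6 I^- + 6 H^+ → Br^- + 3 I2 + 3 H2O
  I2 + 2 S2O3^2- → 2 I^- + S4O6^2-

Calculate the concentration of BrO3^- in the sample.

0.03193 M

n(S2O3^2-) = 0.01873 × 0.1029 = 1.927 × 10^-3 mol
n(I2) = n(S2O3^2-)/2 = 9.637 × 10^-4 mol
From the 1:3 ratio, n(BrO3^-) in the aliquot = 1/3 × 9.637 × 10^-4 = 3.212 × 10^-4 mol
[BrO3^-] = 3.212 × 10^-4 / 0.01006 = 0.03193 mol/L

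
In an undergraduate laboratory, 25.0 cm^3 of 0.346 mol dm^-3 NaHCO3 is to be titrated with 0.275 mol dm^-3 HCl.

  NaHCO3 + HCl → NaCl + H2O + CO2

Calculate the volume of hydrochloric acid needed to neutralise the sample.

31.5 mL

n(NaHCO3) = 0.0250 L × 0.346 mol/L = 8.65 × 10^-3 mol
n(HCl) = 8.65 × 10^-3 mol (1:1 stoichiometry)
V(HCl) = 8.65 × 10^-3 mol / 0.275 mol/L = 0.0315 L = 31.5 mL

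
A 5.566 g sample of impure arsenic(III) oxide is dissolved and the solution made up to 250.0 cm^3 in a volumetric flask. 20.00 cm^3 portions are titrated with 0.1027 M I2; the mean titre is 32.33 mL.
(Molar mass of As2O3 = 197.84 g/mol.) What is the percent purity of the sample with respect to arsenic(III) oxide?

As2O3 + 2 I2 + 2 H2O → As2O5 + 4 HI
n(I2) per titration = 0.03233 × 0.1027 = 3.320 × 10^-3 mol
From the 1:2 ratio, n(As2O3) in each aliquot = 1/2 × 3.320 × 10^-3 = 1.660 × 10^-3 mol
n(As2O3) in the whole flask = 1.660 × 10^-3 × 250.0/20.00 = 0.02075 mol
mass of As2O3 = 0.02075 × 197.84 = 4.106 g
% As2O3 = 4.106 / 5.566 × 100 = 73.76 %

73.76 %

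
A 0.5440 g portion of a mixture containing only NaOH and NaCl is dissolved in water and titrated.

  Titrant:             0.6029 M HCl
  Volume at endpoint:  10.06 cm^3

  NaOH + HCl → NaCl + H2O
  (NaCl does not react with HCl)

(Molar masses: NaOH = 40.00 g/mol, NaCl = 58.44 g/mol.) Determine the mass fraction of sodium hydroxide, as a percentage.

44.60 %

n(HCl) = 0.01006 × 0.6029 = 6.065 × 10^-3 mol
Let x = n(NaOH), y = n(NaCl).
Titrant: 1x = 6.065 × 10^-3;  mass: 40.00x + 58.44y = 0.5440
Solving, x = 6.065 × 10^-3 mol, y = 5.157 × 10^-3 mol
mass of NaOH = 6.065 × 10^-3 × 40.00 = 0.2426 g
% NaOH = 0.2426 / 0.5440 × 100 = 44.60 %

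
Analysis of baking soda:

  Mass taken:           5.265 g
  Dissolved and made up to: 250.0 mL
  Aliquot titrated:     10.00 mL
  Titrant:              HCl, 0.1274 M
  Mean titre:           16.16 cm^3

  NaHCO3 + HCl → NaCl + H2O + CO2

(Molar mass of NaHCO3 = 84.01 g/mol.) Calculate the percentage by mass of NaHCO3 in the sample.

82.13 %

n(HCl) per titration = 0.01616 × 0.1274 = 2.059 × 10^-3 mol
n(NaHCO3) in each aliquot = 2.059 × 10^-3 mol (1:1 ratio)
n(NaHCO3) in the whole flask = 2.059 × 10^-3 × 250.0/10.00 = 0.05147 mol
mass of NaHCO3 = 0.05147 × 84.01 = 4.324 g
% NaHCO3 = 4.324 / 5.265 × 100 = 82.13 %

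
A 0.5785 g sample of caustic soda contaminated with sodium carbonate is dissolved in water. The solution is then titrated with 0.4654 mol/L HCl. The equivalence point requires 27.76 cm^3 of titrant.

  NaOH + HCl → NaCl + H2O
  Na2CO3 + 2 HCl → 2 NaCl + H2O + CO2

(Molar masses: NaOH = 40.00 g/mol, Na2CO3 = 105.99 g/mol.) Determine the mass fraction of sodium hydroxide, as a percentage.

n(HCl) = 0.02776 × 0.4654 = 0.01292 mol
Let x = n(NaOH), y = n(Na2CO3).
Titrant: 1x + 2y = 0.01292;  mass: 40.00x + 105.99y = 0.5785
Solving, x = 8.170 × 10^-3 mol, y = 2.375 × 10^-3 mol
mass of NaOH = 8.170 × 10^-3 × 40.00 = 0.3268 g
% NaOH = 0.3268 / 0.5785 × 100 = 56.49 %

56.49 %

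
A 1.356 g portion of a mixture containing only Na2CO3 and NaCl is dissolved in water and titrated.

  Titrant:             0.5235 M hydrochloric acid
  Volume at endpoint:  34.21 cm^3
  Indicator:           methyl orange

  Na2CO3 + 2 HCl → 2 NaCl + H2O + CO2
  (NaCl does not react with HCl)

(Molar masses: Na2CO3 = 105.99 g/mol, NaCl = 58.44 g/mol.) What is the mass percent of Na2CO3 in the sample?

n(HCl) = 0.03421 × 0.5235 = 0.01791 mol
Let x = n(Na2CO3), y = n(NaCl).
Titrant: 2x = 0.01791;  mass: 105.99x + 58.44y = 1.356
Solving, x = 8.954 × 10^-3 mol, y = 6.963 × 10^-3 mol
mass of Na2CO3 = 8.954 × 10^-3 × 105.99 = 0.9491 g
% Na2CO3 = 0.9491 / 1.356 × 100 = 69.99 %

69.99 %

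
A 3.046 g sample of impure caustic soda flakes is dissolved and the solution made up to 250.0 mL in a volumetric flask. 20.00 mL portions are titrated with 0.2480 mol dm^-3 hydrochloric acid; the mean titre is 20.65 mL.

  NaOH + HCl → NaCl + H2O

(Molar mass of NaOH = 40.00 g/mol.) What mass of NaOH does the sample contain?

n(HCl) per titration = 0.02065 × 0.2480 = 5.121 × 10^-3 mol
n(NaOH) in each aliquot = 5.121 × 10^-3 mol (1:1 ratio)
n(NaOH) in the whole flask = 5.121 × 10^-3 × 250.0/20.00 = 0.06402 mol
mass of NaOH = 0.06402 × 40.00 = 2.561 g

2.561 g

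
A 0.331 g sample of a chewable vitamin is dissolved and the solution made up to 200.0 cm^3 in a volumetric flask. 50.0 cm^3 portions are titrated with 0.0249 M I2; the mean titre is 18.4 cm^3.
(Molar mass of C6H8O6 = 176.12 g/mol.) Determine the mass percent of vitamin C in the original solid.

97.5 %

C6H8O6 + I2 → C6H6O6 + 2 HI
n(I2) per titration = 0.0184 × 0.0249 = 4.58 × 10^-4 mol
n(C6H8O6) in each aliquot = 4.58 × 10^-4 mol (1:1 ratio)
n(C6H8O6) in the whole flask = 4.58 × 10^-4 × 200.0/50.0 = 1.83 × 10^-3 mol
mass of C6H8O6 = 1.83 × 10^-3 × 176.12 = 0.323 g
% C6H8O6 = 0.323 / 0.331 × 100 = 97.5 %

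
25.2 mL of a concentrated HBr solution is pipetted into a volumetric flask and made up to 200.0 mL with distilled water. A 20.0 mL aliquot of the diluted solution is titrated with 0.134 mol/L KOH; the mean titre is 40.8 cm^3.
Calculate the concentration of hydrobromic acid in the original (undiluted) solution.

HBr + KOH → KBr + H2O
n(KOH) = 0.0408 × 0.134 = 5.47 × 10^-3 mol
n(HBr) in the aliquot = 5.47 × 10^-3 mol (1:1 ratio)
[HBr]_dilute = 5.47 × 10^-3 / 0.0200 = 0.273 mol/L
Dilution factor = 200.0 / 25.2 = 7.937
[HBr]_stock = 0.273 × 7.937 = 2.17 mol/L

2.17 mol/L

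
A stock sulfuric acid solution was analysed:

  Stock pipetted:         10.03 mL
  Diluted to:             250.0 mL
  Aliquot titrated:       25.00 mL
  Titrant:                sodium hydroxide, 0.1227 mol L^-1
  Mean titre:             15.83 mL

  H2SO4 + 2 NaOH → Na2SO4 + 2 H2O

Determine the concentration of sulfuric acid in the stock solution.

0.9683 mol/L

n(NaOH) = 0.01583 × 0.1227 = 1.942 × 10^-3 mol
From the 1:2 ratio, n(H2SO4) in the aliquot = 1/2 × 1.942 × 10^-3 = 9.712 × 10^-4 mol
[H2SO4]_dilute = 9.712 × 10^-4 / 0.02500 = 0.03885 mol/L
Dilution factor = 250.0 / 10.03 = 24.93
[H2SO4]_stock = 0.03885 × 24.93 = 0.9683 mol/L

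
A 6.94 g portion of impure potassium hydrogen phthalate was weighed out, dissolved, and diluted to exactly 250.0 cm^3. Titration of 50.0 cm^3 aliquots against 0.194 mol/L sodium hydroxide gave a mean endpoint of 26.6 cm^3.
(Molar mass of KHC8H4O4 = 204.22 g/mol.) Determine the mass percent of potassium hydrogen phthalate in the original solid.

75.9 %

KHC8H4O4 + NaOH → KNaC8H4O4 + H2O
n(NaOH) per titration = 0.0266 × 0.194 = 5.16 × 10^-3 mol
n(KHC8H4O4) in each aliquot = 5.16 × 10^-3 mol (1:1 ratio)
n(KHC8H4O4) in the whole flask = 5.16 × 10^-3 × 250.0/50.0 = 0.0258 mol
mass of KHC8H4O4 = 0.0258 × 204.22 = 5.27 g
% KHC8H4O4 = 5.27 / 6.94 × 100 = 75.9 %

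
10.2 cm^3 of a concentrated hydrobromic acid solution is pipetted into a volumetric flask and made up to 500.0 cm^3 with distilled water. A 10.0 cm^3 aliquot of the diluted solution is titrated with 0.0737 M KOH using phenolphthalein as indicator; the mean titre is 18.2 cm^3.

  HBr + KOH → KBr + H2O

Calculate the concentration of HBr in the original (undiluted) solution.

6.58 M

n(KOH) = 0.0182 × 0.0737 = 1.34 × 10^-3 mol
n(HBr) in the aliquot = 1.34 × 10^-3 mol (1:1 ratio)
[HBr]_dilute = 1.34 × 10^-3 / 0.0100 = 0.134 mol/L
Dilution factor = 500.0 / 10.2 = 49.02
[HBr]_stock = 0.134 × 49.02 = 6.58 mol/L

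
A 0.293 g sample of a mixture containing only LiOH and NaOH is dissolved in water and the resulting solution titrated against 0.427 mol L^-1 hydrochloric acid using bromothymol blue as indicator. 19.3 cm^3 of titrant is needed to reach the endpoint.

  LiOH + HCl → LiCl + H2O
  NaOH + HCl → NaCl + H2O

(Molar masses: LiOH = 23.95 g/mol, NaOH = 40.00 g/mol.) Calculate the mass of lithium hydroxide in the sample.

0.0547 g

n(HCl) = 0.0193 × 0.427 = 8.24 × 10^-3 mol
Let x = n(LiOH), y = n(NaOH).
Titrant: 1x + 1y = 8.24 × 10^-3;  mass: 23.95x + 40.00y = 0.293
Solving, x = 2.28 × 10^-3 mol, y = 5.96 × 10^-3 mol
mass of LiOH = 2.28 × 10^-3 × 23.95 = 0.0547 g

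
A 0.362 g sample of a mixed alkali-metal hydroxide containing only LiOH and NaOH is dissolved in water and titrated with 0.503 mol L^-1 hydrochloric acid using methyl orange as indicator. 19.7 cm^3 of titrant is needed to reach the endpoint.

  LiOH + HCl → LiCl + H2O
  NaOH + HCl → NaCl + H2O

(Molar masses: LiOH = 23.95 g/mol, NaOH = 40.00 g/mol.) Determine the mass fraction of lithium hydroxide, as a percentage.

14.2 %

n(HCl) = 0.0197 × 0.503 = 9.91 × 10^-3 mol
Let x = n(LiOH), y = n(NaOH).
Titrant: 1x + 1y = 9.91 × 10^-3;  mass: 23.95x + 40.00y = 0.362
Solving, x = 2.14 × 10^-3 mol, y = 7.77 × 10^-3 mol
mass of LiOH = 2.14 × 10^-3 × 23.95 = 0.0513 g
% LiOH = 0.0513 / 0.362 × 100 = 14.2 %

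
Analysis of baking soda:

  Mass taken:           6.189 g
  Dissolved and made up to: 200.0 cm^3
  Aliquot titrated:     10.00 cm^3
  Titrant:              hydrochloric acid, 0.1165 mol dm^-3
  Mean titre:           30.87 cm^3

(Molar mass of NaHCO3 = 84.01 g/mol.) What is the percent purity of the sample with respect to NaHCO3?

97.63 %

NaHCO3 + HCl → NaCl + H2O + CO2
n(HCl) per titration = 0.03087 × 0.1165 = 3.596 × 10^-3 mol
n(NaHCO3) in each aliquot = 3.596 × 10^-3 mol (1:1 ratio)
n(NaHCO3) in the whole flask = 3.596 × 10^-3 × 200.0/10.00 = 0.07193 mol
mass of NaHCO3 = 0.07193 × 84.01 = 6.043 g
% NaHCO3 = 6.043 / 6.189 × 100 = 97.63 %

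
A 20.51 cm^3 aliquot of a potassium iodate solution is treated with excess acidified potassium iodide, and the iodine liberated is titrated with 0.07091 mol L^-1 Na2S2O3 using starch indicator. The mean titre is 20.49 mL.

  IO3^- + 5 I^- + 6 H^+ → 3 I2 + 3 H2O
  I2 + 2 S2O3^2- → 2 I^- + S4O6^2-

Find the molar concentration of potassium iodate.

n(S2O3^2-) = 0.02049 × 0.07091 = 1.453 × 10^-3 mol
n(I2) = n(S2O3^2-)/2 = 7.265 × 10^-4 mol
From the 1:3 ratio, n(IO3^-) in the aliquot = 1/3 × 7.265 × 10^-4 = 2.422 × 10^-4 mol
[IO3^-] = 2.422 × 10^-4 / 0.02051 = 0.01181 mol/L

0.01181 mol/L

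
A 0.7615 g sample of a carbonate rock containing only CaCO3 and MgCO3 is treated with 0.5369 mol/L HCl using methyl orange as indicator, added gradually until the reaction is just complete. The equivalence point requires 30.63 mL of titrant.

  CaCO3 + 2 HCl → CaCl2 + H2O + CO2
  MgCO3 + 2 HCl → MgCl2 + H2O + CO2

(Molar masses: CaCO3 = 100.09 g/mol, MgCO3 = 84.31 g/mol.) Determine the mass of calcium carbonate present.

0.4329 g

n(HCl) = 0.03063 × 0.5369 = 0.01645 mol
Let x = n(CaCO3), y = n(MgCO3).
Titrant: 2x + 2y = 0.01645;  mass: 100.09x + 84.31y = 0.7615
Solving, x = 4.325 × 10^-3 mol, y = 3.897 × 10^-3 mol
mass of CaCO3 = 4.325 × 10^-3 × 100.09 = 0.4329 g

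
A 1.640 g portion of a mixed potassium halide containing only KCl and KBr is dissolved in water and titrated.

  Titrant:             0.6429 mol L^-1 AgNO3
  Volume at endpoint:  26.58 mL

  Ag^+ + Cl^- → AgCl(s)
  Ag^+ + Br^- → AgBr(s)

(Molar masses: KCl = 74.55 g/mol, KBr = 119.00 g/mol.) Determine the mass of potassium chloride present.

0.6600 g

n(AgNO3) = 0.02658 × 0.6429 = 0.01709 mol
Let x = n(KCl), y = n(KBr).
Titrant: 1x + 1y = 0.01709;  mass: 74.55x + 119.00y = 1.640
Solving, x = 8.853 × 10^-3 mol, y = 8.236 × 10^-3 mol
mass of KCl = 8.853 × 10^-3 × 74.55 = 0.6600 g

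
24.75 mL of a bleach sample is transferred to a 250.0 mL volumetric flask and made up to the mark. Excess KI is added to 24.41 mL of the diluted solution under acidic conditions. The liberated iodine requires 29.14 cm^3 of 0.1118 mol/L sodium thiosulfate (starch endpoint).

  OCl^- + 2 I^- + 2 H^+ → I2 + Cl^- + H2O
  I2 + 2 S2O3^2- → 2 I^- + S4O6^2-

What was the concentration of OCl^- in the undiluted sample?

n(S2O3^2-) = 0.02914 × 0.1118 = 3.258 × 10^-3 mol
n(I2) = n(S2O3^2-)/2 = 1.629 × 10^-3 mol
n(OCl^-) in the aliquot = 1.629 × 10^-3 mol (1:1 ratio)
[OCl^-]_dilute = 1.629 × 10^-3 / 0.02441 = 0.06673 mol/L
[OCl^-]_original = 0.06673 × 250.0/24.75 = 0.6741 mol/L

0.6741 mol/L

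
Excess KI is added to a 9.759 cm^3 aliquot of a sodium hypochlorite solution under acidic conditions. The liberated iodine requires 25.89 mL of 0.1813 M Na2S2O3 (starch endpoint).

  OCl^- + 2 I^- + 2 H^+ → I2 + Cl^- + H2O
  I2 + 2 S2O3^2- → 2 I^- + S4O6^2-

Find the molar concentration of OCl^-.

0.2405 M

n(S2O3^2-) = 0.02589 × 0.1813 = 4.694 × 10^-3 mol
n(I2) = n(S2O3^2-)/2 = 2.347 × 10^-3 mol
n(OCl^-) in the aliquot = 2.347 × 10^-3 mol (1:1 ratio)
[OCl^-] = 2.347 × 10^-3 / 0.009759 = 0.2405 mol/L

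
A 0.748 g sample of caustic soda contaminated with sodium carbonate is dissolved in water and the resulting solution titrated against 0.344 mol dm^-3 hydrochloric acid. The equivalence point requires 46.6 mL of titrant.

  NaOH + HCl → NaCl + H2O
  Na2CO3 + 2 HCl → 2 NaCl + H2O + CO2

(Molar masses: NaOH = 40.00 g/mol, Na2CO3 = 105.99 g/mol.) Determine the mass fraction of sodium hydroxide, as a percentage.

n(HCl) = 0.0466 × 0.344 = 0.0160 mol
Let x = n(NaOH), y = n(Na2CO3).
Titrant: 1x + 2y = 0.0160;  mass: 40.00x + 105.99y = 0.748
Solving, x = 7.81 × 10^-3 mol, y = 4.11 × 10^-3 mol
mass of NaOH = 7.81 × 10^-3 × 40.00 = 0.313 g
% NaOH = 0.313 / 0.748 × 100 = 41.8 %

41.8 %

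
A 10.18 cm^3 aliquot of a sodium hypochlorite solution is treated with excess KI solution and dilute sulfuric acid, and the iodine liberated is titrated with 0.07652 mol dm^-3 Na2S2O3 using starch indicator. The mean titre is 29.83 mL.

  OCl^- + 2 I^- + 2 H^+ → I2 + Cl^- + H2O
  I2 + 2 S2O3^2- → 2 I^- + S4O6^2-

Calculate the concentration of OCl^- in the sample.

0.1121 mol/L

n(S2O3^2-) = 0.02983 × 0.07652 = 2.283 × 10^-3 mol
n(I2) = n(S2O3^2-)/2 = 1.141 × 10^-3 mol
n(OCl^-) in the aliquot = 1.141 × 10^-3 mol (1:1 ratio)
[OCl^-] = 1.141 × 10^-3 / 0.01018 = 0.1121 mol/L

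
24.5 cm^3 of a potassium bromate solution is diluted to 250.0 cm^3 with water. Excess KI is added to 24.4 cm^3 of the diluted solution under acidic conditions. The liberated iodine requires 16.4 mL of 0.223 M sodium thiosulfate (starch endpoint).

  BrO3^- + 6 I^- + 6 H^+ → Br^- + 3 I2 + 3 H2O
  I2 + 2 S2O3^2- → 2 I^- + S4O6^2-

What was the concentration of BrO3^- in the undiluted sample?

0.255 M

n(S2O3^2-) = 0.0164 × 0.223 = 3.66 × 10^-3 mol
n(I2) = n(S2O3^2-)/2 = 1.83 × 10^-3 mol
From the 1:3 ratio, n(BrO3^-) in the aliquot = 1/3 × 1.83 × 10^-3 = 6.10 × 10^-4 mol
[BrO3^-]_dilute = 6.10 × 10^-4 / 0.0244 = 0.0250 mol/L
[BrO3^-]_original = 0.0250 × 250.0/24.5 = 0.255 mol/L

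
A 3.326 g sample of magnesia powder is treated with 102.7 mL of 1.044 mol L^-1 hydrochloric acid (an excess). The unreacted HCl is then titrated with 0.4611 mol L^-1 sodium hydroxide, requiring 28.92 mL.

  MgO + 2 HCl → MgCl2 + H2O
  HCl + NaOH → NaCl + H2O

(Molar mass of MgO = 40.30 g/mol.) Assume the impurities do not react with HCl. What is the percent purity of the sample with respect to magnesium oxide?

n(HCl) added = 0.1027 × 1.044 = 0.1072 mol
n(NaOH) used in back-titration = 0.02892 × 0.4611 = 0.01334 mol
n(HCl) left over = 0.01334 mol (1:1 ratio)
n(HCl) consumed by analyte = 0.1072 − 0.01334 = 0.09388 mol
From the 1:2 ratio, n(MgO) = 1/2 × 0.09388 = 0.04694 mol
mass of MgO = 0.04694 × 40.30 = 1.892 g
% MgO = 1.892 / 3.326 × 100 = 56.88 %

56.88 %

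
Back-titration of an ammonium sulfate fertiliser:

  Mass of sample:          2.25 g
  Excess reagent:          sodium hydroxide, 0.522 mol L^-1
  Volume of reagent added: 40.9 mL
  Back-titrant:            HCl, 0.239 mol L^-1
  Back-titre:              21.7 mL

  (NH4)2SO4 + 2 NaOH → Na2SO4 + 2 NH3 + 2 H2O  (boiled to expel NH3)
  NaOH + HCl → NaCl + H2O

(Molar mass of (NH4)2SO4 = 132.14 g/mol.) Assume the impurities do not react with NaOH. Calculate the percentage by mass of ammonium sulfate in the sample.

n(NaOH) added = 0.0409 × 0.522 = 0.0213 mol
n(HCl) used in back-titration = 0.0217 × 0.239 = 5.19 × 10^-3 mol
n(NaOH) left over = 5.19 × 10^-3 mol (1:1 ratio)
n(NaOH) consumed by analyte = 0.0213 − 5.19 × 10^-3 = 0.0162 mol
From the 1:2 ratio, n((NH4)2SO4) = 1/2 × 0.0162 = 8.08 × 10^-3 mol
mass of (NH4)2SO4 = 8.08 × 10^-3 × 132.14 = 1.07 g
% (NH4)2SO4 = 1.07 / 2.25 × 100 = 47.5 %

47.5 %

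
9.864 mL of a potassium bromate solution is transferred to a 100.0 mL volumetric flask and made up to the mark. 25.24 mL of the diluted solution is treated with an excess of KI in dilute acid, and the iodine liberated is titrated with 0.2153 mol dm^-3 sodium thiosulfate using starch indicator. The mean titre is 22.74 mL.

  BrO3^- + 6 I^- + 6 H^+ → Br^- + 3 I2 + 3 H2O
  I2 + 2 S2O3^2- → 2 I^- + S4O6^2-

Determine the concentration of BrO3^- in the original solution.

0.3277 mol/L

n(S2O3^2-) = 0.02274 × 0.2153 = 4.896 × 10^-3 mol
n(I2) = n(S2O3^2-)/2 = 2.448 × 10^-3 mol
From the 1:3 ratio, n(BrO3^-) in the aliquot = 1/3 × 2.448 × 10^-3 = 8.160 × 10^-4 mol
[BrO3^-]_dilute = 8.160 × 10^-4 / 0.02524 = 0.03233 mol/L
[BrO3^-]_original = 0.03233 × 100.0/9.864 = 0.3277 mol/L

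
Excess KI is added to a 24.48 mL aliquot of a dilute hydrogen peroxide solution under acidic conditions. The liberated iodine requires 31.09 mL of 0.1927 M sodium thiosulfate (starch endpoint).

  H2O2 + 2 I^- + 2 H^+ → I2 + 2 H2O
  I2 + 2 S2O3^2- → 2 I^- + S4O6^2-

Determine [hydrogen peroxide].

0.1224 M

n(S2O3^2-) = 0.03109 × 0.1927 = 5.991 × 10^-3 mol
n(I2) = n(S2O3^2-)/2 = 2.996 × 10^-3 mol
n(H2O2) in the aliquot = 2.996 × 10^-3 mol (1:1 ratio)
[H2O2] = 2.996 × 10^-3 / 0.02448 = 0.1224 mol/L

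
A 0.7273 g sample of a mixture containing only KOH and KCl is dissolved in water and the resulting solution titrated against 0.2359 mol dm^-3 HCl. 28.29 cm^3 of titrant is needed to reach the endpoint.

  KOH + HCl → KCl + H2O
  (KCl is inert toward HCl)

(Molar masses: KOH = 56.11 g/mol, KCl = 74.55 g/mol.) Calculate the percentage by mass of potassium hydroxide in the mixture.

n(HCl) = 0.02829 × 0.2359 = 6.674 × 10^-3 mol
Let x = n(KOH), y = n(KCl).
Titrant: 1x = 6.674 × 10^-3;  mass: 56.11x + 74.55y = 0.7273
Solving, x = 6.674 × 10^-3 mol, y = 4.733 × 10^-3 mol
mass of KOH = 6.674 × 10^-3 × 56.11 = 0.3745 g
% KOH = 0.3745 / 0.7273 × 100 = 51.49 %

51.49 %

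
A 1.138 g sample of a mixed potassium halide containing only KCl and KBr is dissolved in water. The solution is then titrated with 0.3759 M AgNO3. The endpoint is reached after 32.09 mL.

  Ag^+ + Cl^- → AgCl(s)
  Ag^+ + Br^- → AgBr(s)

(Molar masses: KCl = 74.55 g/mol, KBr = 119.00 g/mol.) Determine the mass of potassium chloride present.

0.4989 g

n(AgNO3) = 0.03209 × 0.3759 = 0.01206 mol
Let x = n(KCl), y = n(KBr).
Titrant: 1x + 1y = 0.01206;  mass: 74.55x + 119.00y = 1.138
Solving, x = 6.692 × 10^-3 mol, y = 5.371 × 10^-3 mol
mass of KCl = 6.692 × 10^-3 × 74.55 = 0.4989 g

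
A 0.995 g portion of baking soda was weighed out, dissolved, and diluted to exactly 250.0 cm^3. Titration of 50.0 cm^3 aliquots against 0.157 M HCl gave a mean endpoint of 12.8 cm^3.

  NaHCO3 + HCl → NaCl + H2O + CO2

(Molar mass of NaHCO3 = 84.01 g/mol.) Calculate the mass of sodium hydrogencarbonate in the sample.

0.844 g

n(HCl) per titration = 0.0128 × 0.157 = 2.01 × 10^-3 mol
n(NaHCO3) in each aliquot = 2.01 × 10^-3 mol (1:1 ratio)
n(NaHCO3) in the whole flask = 2.01 × 10^-3 × 250.0/50.0 = 0.0100 mol
mass of NaHCO3 = 0.0100 × 84.01 = 0.844 g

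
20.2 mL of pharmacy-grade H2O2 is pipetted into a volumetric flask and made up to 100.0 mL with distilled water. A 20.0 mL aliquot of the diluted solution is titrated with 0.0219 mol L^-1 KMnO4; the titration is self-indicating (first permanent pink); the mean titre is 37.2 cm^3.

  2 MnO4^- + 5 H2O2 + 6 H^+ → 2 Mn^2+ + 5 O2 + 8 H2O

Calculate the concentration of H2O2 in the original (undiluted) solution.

n(KMnO4) = 0.0372 × 0.0219 = 8.15 × 10^-4 mol
From the 5:2 ratio, n(H2O2) in the aliquot = 5/2 × 8.15 × 10^-4 = 2.04 × 10^-3 mol
[H2O2]_dilute = 2.04 × 10^-3 / 0.0200 = 0.102 mol/L
Dilution factor = 100.0 / 20.2 = 4.950
[H2O2]_stock = 0.102 × 4.950 = 0.504 mol/L

0.504 mol/L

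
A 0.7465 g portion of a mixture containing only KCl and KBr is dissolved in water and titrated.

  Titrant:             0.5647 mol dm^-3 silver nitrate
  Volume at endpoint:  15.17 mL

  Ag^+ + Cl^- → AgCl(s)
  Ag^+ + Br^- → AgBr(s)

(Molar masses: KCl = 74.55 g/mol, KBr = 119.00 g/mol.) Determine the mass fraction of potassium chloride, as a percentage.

61.32 %

n(AgNO3) = 0.01517 × 0.5647 = 8.566 × 10^-3 mol
Let x = n(KCl), y = n(KBr).
Titrant: 1x + 1y = 8.566 × 10^-3;  mass: 74.55x + 119.00y = 0.7465
Solving, x = 6.140 × 10^-3 mol, y = 2.427 × 10^-3 mol
mass of KCl = 6.140 × 10^-3 × 74.55 = 0.4577 g
% KCl = 0.4577 / 0.7465 × 100 = 61.32 %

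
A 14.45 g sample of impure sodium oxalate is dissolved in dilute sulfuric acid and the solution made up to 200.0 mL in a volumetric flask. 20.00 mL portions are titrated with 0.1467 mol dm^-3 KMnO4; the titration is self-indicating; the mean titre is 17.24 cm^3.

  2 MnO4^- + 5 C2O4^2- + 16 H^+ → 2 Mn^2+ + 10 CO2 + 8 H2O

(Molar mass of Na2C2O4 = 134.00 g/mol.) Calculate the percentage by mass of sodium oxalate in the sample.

58.63 %

n(KMnO4) per titration = 0.01724 × 0.1467 = 2.529 × 10^-3 mol
From the 5:2 ratio, n(Na2C2O4) in each aliquot = 5/2 × 2.529 × 10^-3 = 6.323 × 10^-3 mol
n(Na2C2O4) in the whole flask = 6.323 × 10^-3 × 200.0/20.00 = 0.06323 mol
mass of Na2C2O4 = 0.06323 × 134.00 = 8.473 g
% Na2C2O4 = 8.473 / 14.45 × 100 = 58.63 %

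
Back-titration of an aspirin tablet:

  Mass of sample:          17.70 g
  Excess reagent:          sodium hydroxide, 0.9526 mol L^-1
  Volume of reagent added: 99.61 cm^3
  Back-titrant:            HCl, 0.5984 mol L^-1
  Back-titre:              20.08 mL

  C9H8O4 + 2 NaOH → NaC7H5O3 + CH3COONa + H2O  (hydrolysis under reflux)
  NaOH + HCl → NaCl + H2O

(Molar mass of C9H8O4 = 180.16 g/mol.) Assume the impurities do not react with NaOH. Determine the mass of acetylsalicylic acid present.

7.465 g

n(NaOH) added = 0.09961 × 0.9526 = 0.09489 mol
n(HCl) used in back-titration = 0.02008 × 0.5984 = 0.01202 mol
n(NaOH) left over = 0.01202 mol (1:1 ratio)
n(NaOH) consumed by analyte = 0.09489 − 0.01202 = 0.08287 mol
From the 1:2 ratio, n(C9H8O4) = 1/2 × 0.08287 = 0.04144 mol
mass of C9H8O4 = 0.04144 × 180.16 = 7.465 g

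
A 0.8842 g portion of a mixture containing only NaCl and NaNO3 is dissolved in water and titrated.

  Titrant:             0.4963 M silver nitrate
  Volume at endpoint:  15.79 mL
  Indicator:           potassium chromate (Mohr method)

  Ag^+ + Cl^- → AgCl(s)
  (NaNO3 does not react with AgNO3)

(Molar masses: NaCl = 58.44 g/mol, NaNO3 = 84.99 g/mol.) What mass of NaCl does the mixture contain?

n(AgNO3) = 0.01579 × 0.4963 = 7.837 × 10^-3 mol
Let x = n(NaCl), y = n(NaNO3).
Titrant: 1x = 7.837 × 10^-3;  mass: 58.44x + 84.99y = 0.8842
Solving, x = 7.837 × 10^-3 mol, y = 5.015 × 10^-3 mol
mass of NaCl = 7.837 × 10^-3 × 58.44 = 0.4580 g

0.4580 g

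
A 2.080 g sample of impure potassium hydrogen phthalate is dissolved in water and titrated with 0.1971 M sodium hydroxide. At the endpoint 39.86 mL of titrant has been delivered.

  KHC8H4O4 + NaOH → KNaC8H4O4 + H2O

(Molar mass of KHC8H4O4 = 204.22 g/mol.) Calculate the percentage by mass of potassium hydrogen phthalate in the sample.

77.14 %

n(NaOH) = 0.03986 L × 0.1971 mol/L = 7.856 × 10^-3 mol
n(KHC8H4O4) = 7.856 × 10^-3 mol (1:1 ratio)
mass of KHC8H4O4 = 7.856 × 10^-3 × 204.22 g/mol = 1.604 g
% KHC8H4O4 = 1.604 / 2.080 × 100 = 77.14 %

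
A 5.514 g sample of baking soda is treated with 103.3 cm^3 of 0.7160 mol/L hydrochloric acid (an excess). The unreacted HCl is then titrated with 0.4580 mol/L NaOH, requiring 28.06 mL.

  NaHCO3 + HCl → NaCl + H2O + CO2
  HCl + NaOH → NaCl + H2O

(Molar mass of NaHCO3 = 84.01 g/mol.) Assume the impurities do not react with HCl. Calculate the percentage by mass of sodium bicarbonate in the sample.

n(HCl) added = 0.1033 × 0.7160 = 0.07396 mol
n(NaOH) used in back-titration = 0.02806 × 0.4580 = 0.01285 mol
n(HCl) left over = 0.01285 mol (1:1 ratio)
n(HCl) consumed by analyte = 0.07396 − 0.01285 = 0.06111 mol
n(NaHCO3) = 0.06111 mol (1:1 ratio)
mass of NaHCO3 = 0.06111 × 84.01 = 5.134 g
% NaHCO3 = 5.134 / 5.514 × 100 = 93.11 %

93.11 %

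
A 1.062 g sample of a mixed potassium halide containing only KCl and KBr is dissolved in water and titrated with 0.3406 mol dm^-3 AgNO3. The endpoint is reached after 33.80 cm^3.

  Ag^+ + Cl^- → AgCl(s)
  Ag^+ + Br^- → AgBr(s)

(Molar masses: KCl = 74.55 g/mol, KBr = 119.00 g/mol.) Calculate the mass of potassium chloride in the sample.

0.5165 g

n(AgNO3) = 0.03380 × 0.3406 = 0.01151 mol
Let x = n(KCl), y = n(KBr).
Titrant: 1x + 1y = 0.01151;  mass: 74.55x + 119.00y = 1.062
Solving, x = 6.928 × 10^-3 mol, y = 4.584 × 10^-3 mol
mass of KCl = 6.928 × 10^-3 × 74.55 = 0.5165 g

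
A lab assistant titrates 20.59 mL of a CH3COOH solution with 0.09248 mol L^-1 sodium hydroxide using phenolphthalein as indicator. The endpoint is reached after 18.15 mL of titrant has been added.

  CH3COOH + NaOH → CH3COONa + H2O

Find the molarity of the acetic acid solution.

0.08152 mol/L

n(NaOH) = 0.01815 L × 0.09248 mol/L = 1.679 × 10^-3 mol
n(CH3COOH) = 1.679 × 10^-3 mol (1:1 mole ratio)
[CH3COOH] = 1.679 × 10^-3 mol / 0.02059 L = 0.08152 mol/L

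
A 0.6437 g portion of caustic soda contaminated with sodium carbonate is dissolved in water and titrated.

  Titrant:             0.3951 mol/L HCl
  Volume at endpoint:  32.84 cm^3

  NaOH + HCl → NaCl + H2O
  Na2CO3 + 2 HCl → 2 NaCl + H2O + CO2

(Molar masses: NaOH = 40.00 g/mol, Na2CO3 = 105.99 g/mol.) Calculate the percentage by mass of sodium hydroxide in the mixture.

21.00 %

n(HCl) = 0.03284 × 0.3951 = 0.01298 mol
Let x = n(NaOH), y = n(Na2CO3).
Titrant: 1x + 2y = 0.01298;  mass: 40.00x + 105.99y = 0.6437
Solving, x = 3.379 × 10^-3 mol, y = 4.798 × 10^-3 mol
mass of NaOH = 3.379 × 10^-3 × 40.00 = 0.1352 g
% NaOH = 0.1352 / 0.6437 × 100 = 21.00 %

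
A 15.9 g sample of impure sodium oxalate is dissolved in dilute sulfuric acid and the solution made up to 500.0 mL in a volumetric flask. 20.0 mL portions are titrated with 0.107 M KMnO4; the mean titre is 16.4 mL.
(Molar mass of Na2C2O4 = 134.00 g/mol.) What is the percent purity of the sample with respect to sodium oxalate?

2 MnO4^- + 5 C2O4^2- + 16 H^+ → 2 Mn^2+ + 10 CO2 + 8 H2O
n(KMnO4) per titration = 0.0164 × 0.107 = 1.75 × 10^-3 mol
From the 5:2 ratio, n(Na2C2O4) in each aliquot = 5/2 × 1.75 × 10^-3 = 4.39 × 10^-3 mol
n(Na2C2O4) in the whole flask = 4.39 × 10^-3 × 500.0/20.0 = 0.110 mol
mass of Na2C2O4 = 0.110 × 134.00 = 14.7 g
% Na2C2O4 = 14.7 / 15.9 × 100 = 92.4 %

92.4 %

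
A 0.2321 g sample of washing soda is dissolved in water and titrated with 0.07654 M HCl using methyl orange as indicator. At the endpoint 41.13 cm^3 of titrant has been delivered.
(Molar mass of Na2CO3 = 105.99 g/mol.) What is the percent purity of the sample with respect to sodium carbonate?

Na2CO3 + 2 HCl → 2 NaCl + H2O + CO2
n(HCl) = 0.04113 L × 0.07654 mol/L = 3.148 × 10^-3 mol
From the 1:2 ratio, n(Na2CO3) = 1/2 × 3.148 × 10^-3 = 1.574 × 10^-3 mol
mass of Na2CO3 = 1.574 × 10^-3 × 105.99 g/mol = 0.1668 g
% Na2CO3 = 0.1668 / 0.2321 × 100 = 71.88 %

71.88 %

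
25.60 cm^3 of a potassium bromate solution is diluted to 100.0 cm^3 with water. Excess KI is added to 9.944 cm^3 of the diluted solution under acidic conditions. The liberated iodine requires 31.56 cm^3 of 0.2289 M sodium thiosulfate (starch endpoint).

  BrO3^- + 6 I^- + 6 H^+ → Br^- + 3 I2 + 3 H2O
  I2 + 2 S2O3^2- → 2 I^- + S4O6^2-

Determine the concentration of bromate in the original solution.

0.4730 M

n(S2O3^2-) = 0.03156 × 0.2289 = 7.224 × 10^-3 mol
n(I2) = n(S2O3^2-)/2 = 3.612 × 10^-3 mol
From the 1:3 ratio, n(BrO3^-) in the aliquot = 1/3 × 3.612 × 10^-3 = 1.204 × 10^-3 mol
[BrO3^-]_dilute = 1.204 × 10^-3 / 0.009944 = 0.1211 mol/L
[BrO3^-]_original = 0.1211 × 100.0/25.60 = 0.4730 mol/L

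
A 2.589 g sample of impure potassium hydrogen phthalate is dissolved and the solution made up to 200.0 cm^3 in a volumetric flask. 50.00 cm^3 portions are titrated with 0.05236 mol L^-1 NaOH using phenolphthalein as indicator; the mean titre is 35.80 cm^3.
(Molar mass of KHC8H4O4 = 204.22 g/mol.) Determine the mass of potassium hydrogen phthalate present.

1.531 g

KHC8H4O4 + NaOH → KNaC8H4O4 + H2O
n(NaOH) per titration = 0.03580 × 0.05236 = 1.874 × 10^-3 mol
n(KHC8H4O4) in each aliquot = 1.874 × 10^-3 mol (1:1 ratio)
n(KHC8H4O4) in the whole flask = 1.874 × 10^-3 × 200.0/50.00 = 7.498 × 10^-3 mol
mass of KHC8H4O4 = 7.498 × 10^-3 × 204.22 = 1.531 g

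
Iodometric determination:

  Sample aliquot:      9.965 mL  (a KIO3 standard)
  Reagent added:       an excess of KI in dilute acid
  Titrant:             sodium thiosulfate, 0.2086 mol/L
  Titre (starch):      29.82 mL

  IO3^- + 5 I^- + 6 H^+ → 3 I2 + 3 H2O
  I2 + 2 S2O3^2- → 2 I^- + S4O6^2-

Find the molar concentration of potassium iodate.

0.1040 mol/L

n(S2O3^2-) = 0.02982 × 0.2086 = 6.220 × 10^-3 mol
n(I2) = n(S2O3^2-)/2 = 3.110 × 10^-3 mol
From the 1:3 ratio, n(IO3^-) in the aliquot = 1/3 × 3.110 × 10^-3 = 1.037 × 10^-3 mol
[IO3^-] = 1.037 × 10^-3 / 0.009965 = 0.1040 mol/L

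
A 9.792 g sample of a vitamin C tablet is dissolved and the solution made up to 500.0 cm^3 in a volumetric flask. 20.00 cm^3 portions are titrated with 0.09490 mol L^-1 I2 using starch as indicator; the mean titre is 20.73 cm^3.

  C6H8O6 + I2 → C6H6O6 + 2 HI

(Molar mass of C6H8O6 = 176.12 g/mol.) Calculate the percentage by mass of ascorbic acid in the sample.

n(I2) per titration = 0.02073 × 0.09490 = 1.967 × 10^-3 mol
n(C6H8O6) in each aliquot = 1.967 × 10^-3 mol (1:1 ratio)
n(C6H8O6) in the whole flask = 1.967 × 10^-3 × 500.0/20.00 = 0.04918 mol
mass of C6H8O6 = 0.04918 × 176.12 = 8.662 g
% C6H8O6 = 8.662 / 9.792 × 100 = 88.46 %

88.46 %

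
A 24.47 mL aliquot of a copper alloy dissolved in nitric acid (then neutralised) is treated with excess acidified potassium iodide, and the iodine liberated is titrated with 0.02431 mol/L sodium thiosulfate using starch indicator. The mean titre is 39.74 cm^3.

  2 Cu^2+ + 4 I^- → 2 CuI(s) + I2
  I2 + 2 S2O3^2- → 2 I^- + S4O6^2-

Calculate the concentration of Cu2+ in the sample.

n(S2O3^2-) = 0.03974 × 0.02431 = 9.661 × 10^-4 mol
n(I2) = n(S2O3^2-)/2 = 4.830 × 10^-4 mol
From the 2:1 ratio, n(Cu2+) in the aliquot = 2/1 × 4.830 × 10^-4 = 9.661 × 10^-4 mol
[Cu2+] = 9.661 × 10^-4 / 0.02447 = 0.03948 mol/L

0.03948 mol/L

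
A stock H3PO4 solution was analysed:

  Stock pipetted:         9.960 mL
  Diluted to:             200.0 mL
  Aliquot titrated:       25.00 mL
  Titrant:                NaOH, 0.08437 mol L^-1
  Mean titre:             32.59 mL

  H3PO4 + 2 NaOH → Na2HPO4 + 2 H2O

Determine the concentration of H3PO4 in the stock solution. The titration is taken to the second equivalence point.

1.104 mol/L

n(NaOH) = 0.03259 × 0.08437 = 2.750 × 10^-3 mol
From the 1:2 ratio, n(H3PO4) in the aliquot = 1/2 × 2.750 × 10^-3 = 1.375 × 10^-3 mol
[H3PO4]_dilute = 1.375 × 10^-3 / 0.02500 = 0.05499 mol/L
Dilution factor = 200.0 / 9.960 = 20.08
[H3PO4]_stock = 0.05499 × 20.08 = 1.104 mol/L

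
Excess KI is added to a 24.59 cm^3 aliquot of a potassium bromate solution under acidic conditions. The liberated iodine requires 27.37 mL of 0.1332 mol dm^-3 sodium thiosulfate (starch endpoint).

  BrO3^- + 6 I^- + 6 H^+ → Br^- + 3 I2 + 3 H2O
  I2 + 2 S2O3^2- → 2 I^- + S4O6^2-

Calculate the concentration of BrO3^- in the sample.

0.02471 mol/L

n(S2O3^2-) = 0.02737 × 0.1332 = 3.646 × 10^-3 mol
n(I2) = n(S2O3^2-)/2 = 1.823 × 10^-3 mol
From the 1:3 ratio, n(BrO3^-) in the aliquot = 1/3 × 1.823 × 10^-3 = 6.076 × 10^-4 mol
[BrO3^-] = 6.076 × 10^-4 / 0.02459 = 0.02471 mol/L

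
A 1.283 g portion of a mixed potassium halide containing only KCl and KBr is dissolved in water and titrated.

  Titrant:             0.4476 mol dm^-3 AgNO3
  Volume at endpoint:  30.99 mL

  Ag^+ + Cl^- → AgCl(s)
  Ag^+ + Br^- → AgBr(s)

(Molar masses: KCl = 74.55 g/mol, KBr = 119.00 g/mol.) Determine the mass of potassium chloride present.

0.6166 g

n(AgNO3) = 0.03099 × 0.4476 = 0.01387 mol
Let x = n(KCl), y = n(KBr).
Titrant: 1x + 1y = 0.01387;  mass: 74.55x + 119.00y = 1.283
Solving, x = 8.271 × 10^-3 mol, y = 5.600 × 10^-3 mol
mass of KCl = 8.271 × 10^-3 × 74.55 = 0.6166 g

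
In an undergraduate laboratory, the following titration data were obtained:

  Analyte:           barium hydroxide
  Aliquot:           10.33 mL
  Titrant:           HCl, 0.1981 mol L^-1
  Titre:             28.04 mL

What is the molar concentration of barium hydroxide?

0.2689 mol/L

Ba(OH)2 + 2 HCl → BaCl2 + 2 H2O
n(HCl) = 0.02804 L × 0.1981 mol/L = 5.555 × 10^-3 mol
From the 1:2 mole ratio, n(Ba(OH)2) = 1/2 × 5.555 × 10^-3 = 2.777 × 10^-3 mol
[Ba(OH)2] = 2.777 × 10^-3 mol / 0.01033 L = 0.2689 mol/L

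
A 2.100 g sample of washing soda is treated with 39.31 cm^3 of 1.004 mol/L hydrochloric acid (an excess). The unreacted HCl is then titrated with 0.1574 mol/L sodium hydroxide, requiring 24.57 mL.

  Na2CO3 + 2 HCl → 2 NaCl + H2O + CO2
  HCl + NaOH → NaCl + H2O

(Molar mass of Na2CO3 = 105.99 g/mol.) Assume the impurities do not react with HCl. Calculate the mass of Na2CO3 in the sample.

n(HCl) added = 0.03931 × 1.004 = 0.03947 mol
n(NaOH) used in back-titration = 0.02457 × 0.1574 = 3.867 × 10^-3 mol
n(HCl) left over = 3.867 × 10^-3 mol (1:1 ratio)
n(HCl) consumed by analyte = 0.03947 − 3.867 × 10^-3 = 0.03560 mol
From the 1:2 ratio, n(Na2CO3) = 1/2 × 0.03560 = 0.01780 mol
mass of Na2CO3 = 0.01780 × 105.99 = 1.887 g

1.887 g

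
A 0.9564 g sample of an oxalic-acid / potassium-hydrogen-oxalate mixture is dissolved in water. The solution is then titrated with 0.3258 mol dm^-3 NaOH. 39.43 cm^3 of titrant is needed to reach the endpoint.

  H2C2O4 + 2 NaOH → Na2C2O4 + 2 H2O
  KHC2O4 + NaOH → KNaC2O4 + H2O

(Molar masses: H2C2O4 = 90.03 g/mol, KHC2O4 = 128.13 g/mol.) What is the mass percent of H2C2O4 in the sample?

n(NaOH) = 0.03943 × 0.3258 = 0.01285 mol
Let x = n(H2C2O4), y = n(KHC2O4).
Titrant: 2x + 1y = 0.01285;  mass: 90.03x + 128.13y = 0.9564
Solving, x = 4.148 × 10^-3 mol, y = 4.549 × 10^-3 mol
mass of H2C2O4 = 4.148 × 10^-3 × 90.03 = 0.3735 g
% H2C2O4 = 0.3735 / 0.9564 × 100 = 39.05 %

39.05 %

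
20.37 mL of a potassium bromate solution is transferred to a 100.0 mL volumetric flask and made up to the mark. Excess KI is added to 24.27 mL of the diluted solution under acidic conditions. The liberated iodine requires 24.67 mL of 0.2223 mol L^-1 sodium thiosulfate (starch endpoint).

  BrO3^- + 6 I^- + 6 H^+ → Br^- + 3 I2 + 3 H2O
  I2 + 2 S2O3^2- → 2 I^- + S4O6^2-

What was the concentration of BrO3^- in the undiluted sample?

n(S2O3^2-) = 0.02467 × 0.2223 = 5.484 × 10^-3 mol
n(I2) = n(S2O3^2-)/2 = 2.742 × 10^-3 mol
From the 1:3 ratio, n(BrO3^-) in the aliquot = 1/3 × 2.742 × 10^-3 = 9.140 × 10^-4 mol
[BrO3^-]_dilute = 9.140 × 10^-4 / 0.02427 = 0.03766 mol/L
[BrO3^-]_original = 0.03766 × 100.0/20.37 = 0.1849 mol/L

0.1849 mol/L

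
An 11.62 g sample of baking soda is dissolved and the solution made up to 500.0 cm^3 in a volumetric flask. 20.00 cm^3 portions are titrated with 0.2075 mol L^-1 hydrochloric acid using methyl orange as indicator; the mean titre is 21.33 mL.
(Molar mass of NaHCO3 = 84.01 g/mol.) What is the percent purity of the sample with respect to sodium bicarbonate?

NaHCO3 + HCl → NaCl + H2O + CO2
n(HCl) per titration = 0.02133 × 0.2075 = 4.426 × 10^-3 mol
n(NaHCO3) in each aliquot = 4.426 × 10^-3 mol (1:1 ratio)
n(NaHCO3) in the whole flask = 4.426 × 10^-3 × 500.0/20.00 = 0.1106 mol
mass of NaHCO3 = 0.1106 × 84.01 = 9.296 g
% NaHCO3 = 9.296 / 11.62 × 100 = 80.00 %

80.00 %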